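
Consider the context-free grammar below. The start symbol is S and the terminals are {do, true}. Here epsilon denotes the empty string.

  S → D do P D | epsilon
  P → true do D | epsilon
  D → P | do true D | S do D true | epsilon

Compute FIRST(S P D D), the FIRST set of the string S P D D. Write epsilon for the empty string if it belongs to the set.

{epsilon, do, true}

FIRST(P) = {epsilon, true}
FIRST(S) = {epsilon, do, true}  (via D do P D)
FIRST(D) = {epsilon, do, true}  (via P, S do D true)
FIRST(S P D D): take FIRST of each symbol in turn, carrying on past any symbol whose FIRST contains epsilon; result {epsilon, do, true}.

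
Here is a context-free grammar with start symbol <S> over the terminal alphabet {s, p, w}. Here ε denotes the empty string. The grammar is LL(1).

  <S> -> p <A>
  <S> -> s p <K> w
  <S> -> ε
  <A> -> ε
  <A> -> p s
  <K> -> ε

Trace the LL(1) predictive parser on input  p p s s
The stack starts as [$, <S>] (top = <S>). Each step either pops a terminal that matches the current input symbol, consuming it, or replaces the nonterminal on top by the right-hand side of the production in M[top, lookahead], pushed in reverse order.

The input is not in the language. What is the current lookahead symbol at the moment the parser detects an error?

     Stack    Input      Action
  1  $ <S>    p p s s $  expand <S> -> p <A>
  2  $ <A> p  p p s s $  match p
  3  $ <A>    p s s $    expand <A> -> p s
  4  $ s p    p s s $    match p
  5  $ s      s s $      match s
  6  $        s $        error: stack empty but input remains

s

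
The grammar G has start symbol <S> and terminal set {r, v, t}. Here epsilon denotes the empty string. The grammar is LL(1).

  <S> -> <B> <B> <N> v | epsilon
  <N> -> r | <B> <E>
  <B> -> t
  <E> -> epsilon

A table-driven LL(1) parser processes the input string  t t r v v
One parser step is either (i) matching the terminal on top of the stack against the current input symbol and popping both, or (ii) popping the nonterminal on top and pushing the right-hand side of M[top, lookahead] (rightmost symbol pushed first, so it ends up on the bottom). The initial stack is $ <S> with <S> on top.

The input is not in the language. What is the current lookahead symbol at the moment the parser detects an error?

v

     Stack            Input        Action
  1  $ <S>            t t r v v $  expand <S> -> <B> <B> <N> v
  2  $ v <N> <B> <B>  t t r v v $  expand <B> -> t
  3  $ v <N> <B> t    t t r v v $  match t
  4  $ v <N> <B>      t r v v $    expand <B> -> t
  5  $ v <N> t        t r v v $    match t
  6  $ v <N>          r v v $      expand <N> -> r
  7  $ v r            r v v $      match r
  8  $ v              v v $        match v
  9  $                v $          error: stack empty but input remains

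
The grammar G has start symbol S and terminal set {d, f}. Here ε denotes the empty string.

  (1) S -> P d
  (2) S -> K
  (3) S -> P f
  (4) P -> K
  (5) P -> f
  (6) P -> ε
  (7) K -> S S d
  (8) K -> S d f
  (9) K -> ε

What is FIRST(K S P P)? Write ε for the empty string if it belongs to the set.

{ε, d, f}

FIRST(S): from S->P d we get {d, f}; from S->K we get {ε, d, f}; from S->P f we get {d, f}. So FIRST(S) = {ε, d, f}.
FIRST(K): from K->S S d we get {d, f}; from K->S d f we get {d, f}; from K->ε we get {ε}. So FIRST(K) = {ε, d, f}.
FIRST(P): from P->K we get {ε, d, f}; from P->f we get {f}; from P->ε we get {ε}. So FIRST(P) = {ε, d, f}.
FIRST(K S P P): take FIRST of each symbol in turn, carrying on past any symbol whose FIRST contains ε; result {ε, d, f}.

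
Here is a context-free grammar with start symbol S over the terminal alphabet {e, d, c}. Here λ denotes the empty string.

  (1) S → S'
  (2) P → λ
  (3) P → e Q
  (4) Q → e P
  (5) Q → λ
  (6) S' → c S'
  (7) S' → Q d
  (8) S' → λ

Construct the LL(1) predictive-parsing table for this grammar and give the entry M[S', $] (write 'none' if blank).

S' → λ

FIRST(P) = {λ, e}
FIRST(Q) = {λ, e}
FIRST(S') = {λ, c, d, e}  (via Q d)
FIRST(S) = {λ, c, d, e}  (via S')
FOLLOW(S) includes $ since S is the start symbol.
FOLLOW(S): S appears on no right-hand side. Thus FOLLOW(S) = {$}.
FOLLOW(S'): in S→S', the suffix after S' is empty, so FOLLOW(S') ⊇ FOLLOW(S) = {$}; in S'→c S', the suffix after S' is empty (adds nothing new). Thus FOLLOW(S') = {$}.
For S' → c S': FIRST(c S') = {c}, so it goes in M[S', t] for t ∈ {c}.
For S' → Q d: FIRST(Q d) = {d, e}, so it goes in M[S', t] for t ∈ {d, e}.
For S' → λ: FIRST(λ) = {λ}, so it goes in M[S', t] for t ∈ {}; since λ ∈ FIRST, also for every t ∈ FOLLOW(S') = {$}.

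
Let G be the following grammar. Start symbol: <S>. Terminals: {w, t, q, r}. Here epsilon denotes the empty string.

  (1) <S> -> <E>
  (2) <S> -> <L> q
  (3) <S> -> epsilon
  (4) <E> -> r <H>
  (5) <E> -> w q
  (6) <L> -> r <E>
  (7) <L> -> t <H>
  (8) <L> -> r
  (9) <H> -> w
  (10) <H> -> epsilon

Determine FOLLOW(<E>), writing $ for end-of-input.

FIRST(<E>): from <E>->r <H> we get {r}; from <E>->w q we get {w}. So FIRST(<E>) = {r, w}.
FIRST(<L>): from <L>->r <E> we get {r}; from <L>->t <H> we get {t}; from <L>->r we get {r}. So FIRST(<L>) = {r, t}.
FIRST(<H>): from <H>->w we get {w}; from <H>->epsilon we get {epsilon}. So FIRST(<H>) = {epsilon, w}.
FIRST(<S>): from <S>-><E> we get {r, w}; from <S>-><L> q we get {r, t}; from <S>->epsilon we get {epsilon}. So FIRST(<S>) = {epsilon, r, t, w}.
FOLLOW(<S>) includes $ since <S> is the start symbol.
FOLLOW(<S>): <S> appears on no right-hand side. Thus FOLLOW(<S>) = {$}.
FOLLOW(<L>): in <S>-><L> q, <L> is followed by q with FIRST {q}. Thus FOLLOW(<L>) = {q}.
FOLLOW(<E>): in <S>-><E>, the suffix after <E> is empty, so FOLLOW(<E>) ⊇ FOLLOW(<S>) = {$}; in <L>->r <E>, the suffix after <E> is empty, so FOLLOW(<E>) ⊇ FOLLOW(<L>) = {q}. Thus FOLLOW(<E>) = {$, q}.
FOLLOW(<H>): in <E>->r <H>, the suffix after <H> is empty, so FOLLOW(<H>) ⊇ FOLLOW(<E>) = {$, q}; in <L>->t <H>, the suffix after <H> is empty, so FOLLOW(<H>) ⊇ FOLLOW(<L>) = {q}. Thus FOLLOW(<H>) = {$, q}.

{$, q}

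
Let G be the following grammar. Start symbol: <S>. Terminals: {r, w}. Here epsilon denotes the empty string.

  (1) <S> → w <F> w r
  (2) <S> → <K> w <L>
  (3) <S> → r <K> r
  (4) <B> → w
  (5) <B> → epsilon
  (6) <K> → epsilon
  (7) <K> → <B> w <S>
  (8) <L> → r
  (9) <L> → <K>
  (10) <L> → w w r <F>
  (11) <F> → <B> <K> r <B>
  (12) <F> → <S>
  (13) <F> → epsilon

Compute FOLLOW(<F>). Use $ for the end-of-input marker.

{$, r, w}

FIRST(<B>): from <B>→w we get {w}; from <B>→epsilon we get {epsilon}. So FIRST(<B>) = {epsilon, w}.
FIRST(<K>): from <K>→epsilon we get {epsilon}; from <K>→<B> w <S> we get {w}. So FIRST(<K>) = {epsilon, w}.
FIRST(<S>): from <S>→w <F> w r we get {w}; from <S>→<K> w <L> we get {w}; from <S>→r <K> r we get {r}. So FIRST(<S>) = {r, w}.
FIRST(<L>): from <L>→r we get {r}; from <L>→<K> we get {epsilon, w}; from <L>→w w r <F> we get {w}. So FIRST(<L>) = {epsilon, r, w}.
FIRST(<F>): from <F>→<B> <K> r <B> we get {r, w}; from <F>→<S> we get {r, w}; from <F>→epsilon we get {epsilon}. So FIRST(<F>) = {epsilon, r, w}.
FOLLOW(<S>) includes $ since <S> is the start symbol.
FOLLOW(<S>): in <K>→<B> w <S>, the suffix after <S> is empty, so FOLLOW(<S>) ⊇ FOLLOW(<K>) = {$, r, w}; in <F>→<S>, the suffix after <S> is empty, so FOLLOW(<S>) ⊇ FOLLOW(<F>) = {$, r, w}. Thus FOLLOW(<S>) = {$, r, w}.
FOLLOW(<L>): in <S>→<K> w <L>, the suffix after <L> is empty, so FOLLOW(<L>) ⊇ FOLLOW(<S>) = {$, r, w}. Thus FOLLOW(<L>) = {$, r, w}.
FOLLOW(<K>): in <S>→<K> w <L>, <K> is followed by w <L> with FIRST {w}; in <S>→r <K> r, <K> is followed by r with FIRST {r}; in <L>→<K>, the suffix after <K> is empty, so FOLLOW(<K>) ⊇ FOLLOW(<L>) = {$, r, w}; in <F>→<B> <K> r <B>, <K> is followed by r <B> with FIRST {r}. Thus FOLLOW(<K>) = {$, r, w}.
FOLLOW(<F>): in <S>→w <F> w r, <F> is followed by w r with FIRST {w}; in <L>→w w r <F>, the suffix after <F> is empty, so FOLLOW(<F>) ⊇ FOLLOW(<L>) = {$, r, w}. Thus FOLLOW(<F>) = {$, r, w}.
FOLLOW(<B>): in <K>→<B> w <S>, <B> is followed by w <S> with FIRST {w}; in <F>→<B> <K> r <B> (occurrence 1), <B> is followed by <K> r <B> with FIRST {r, w}; in <F>→<B> <K> r <B> (occurrence 2), the suffix after <B> is empty, so FOLLOW(<B>) ⊇ FOLLOW(<F>) = {$, r, w}. Thus FOLLOW(<B>) = {$, r, w}.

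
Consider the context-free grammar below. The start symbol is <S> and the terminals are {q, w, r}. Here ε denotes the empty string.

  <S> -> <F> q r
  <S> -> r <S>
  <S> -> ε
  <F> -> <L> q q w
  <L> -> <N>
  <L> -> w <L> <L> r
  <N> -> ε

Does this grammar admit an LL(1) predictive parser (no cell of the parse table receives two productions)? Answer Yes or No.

No

FIRST(<S>) = {ε, q, r, w}
FIRST(<F>) = {q, w}
FIRST(<L>) = {ε, w}
FIRST(<N>) = {ε}
FOLLOW(<S>) = {$}
FOLLOW(<F>) = {q}
FOLLOW(<L>) = {q, r, w}
FOLLOW(<N>) = {q, r, w}
Cell M[<L>, w] receives both <L> -> <N> and <L> -> w <L> <L> r — the grammar is not LL(1).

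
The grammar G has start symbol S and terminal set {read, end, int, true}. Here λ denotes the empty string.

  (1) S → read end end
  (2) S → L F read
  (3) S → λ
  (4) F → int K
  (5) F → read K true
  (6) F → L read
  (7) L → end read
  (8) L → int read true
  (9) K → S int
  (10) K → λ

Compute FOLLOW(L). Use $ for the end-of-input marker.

FIRST(L): from L→end read we get {end}; from L→int read true we get {int}. So FIRST(L) = {end, int}.
FIRST(S): from S→read end end we get {read}; from S→L F read we get {end, int}; from S→λ we get {λ}. So FIRST(S) = {λ, end, int, read}.
FIRST(F): from F→int K we get {int}; from F→read K true we get {read}; from F→L read we get {end, int}. So FIRST(F) = {end, int, read}.
FIRST(K): from K→S int we get {end, int, read}; from K→λ we get {λ}. So FIRST(K) = {λ, end, int, read}.
FOLLOW(S) includes $ since S is the start symbol.
FOLLOW(S): in K→S int, S is followed by int with FIRST {int}. Thus FOLLOW(S) = {$, int}.
FOLLOW(F): in S→L F read, F is followed by read with FIRST {read}. Thus FOLLOW(F) = {read}.
FOLLOW(L): in S→L F read, L is followed by F read with FIRST {end, int, read}; in F→L read, L is followed by read with FIRST {read}. Thus FOLLOW(L) = {end, int, read}.
FOLLOW(K): in F→int K, the suffix after K is empty, so FOLLOW(K) ⊇ FOLLOW(F) = {read}; in F→read K true, K is followed by true with FIRST {true}. Thus FOLLOW(K) = {read, true}.

{end, int, read}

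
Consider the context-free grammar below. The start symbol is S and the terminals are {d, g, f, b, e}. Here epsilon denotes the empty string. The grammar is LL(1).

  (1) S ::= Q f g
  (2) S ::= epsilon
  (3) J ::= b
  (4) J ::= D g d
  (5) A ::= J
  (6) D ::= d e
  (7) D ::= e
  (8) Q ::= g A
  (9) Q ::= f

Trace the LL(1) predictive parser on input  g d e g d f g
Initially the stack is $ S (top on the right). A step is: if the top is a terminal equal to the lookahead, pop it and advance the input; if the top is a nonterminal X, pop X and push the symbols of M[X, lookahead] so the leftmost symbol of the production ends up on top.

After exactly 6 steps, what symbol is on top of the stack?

step 1: stack=$ S  input=g d e g d f g $  — expand S ::= Q f g
step 2: stack=$ g f Q  input=g d e g d f g $  — expand Q ::= g A
step 3: stack=$ g f A g  input=g d e g d f g $  — match g
step 4: stack=$ g f A  input=d e g d f g $  — expand A ::= J
step 5: stack=$ g f J  input=d e g d f g $  — expand J ::= D g d
step 6: stack=$ g f d g D  input=d e g d f g $  — expand D ::= d e
Stack after step 6: $ g f d g e d (top = d).

d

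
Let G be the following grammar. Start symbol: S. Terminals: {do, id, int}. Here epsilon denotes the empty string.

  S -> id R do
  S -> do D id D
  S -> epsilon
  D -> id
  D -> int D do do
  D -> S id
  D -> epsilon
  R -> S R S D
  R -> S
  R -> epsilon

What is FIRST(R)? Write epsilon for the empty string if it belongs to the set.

{epsilon, do, id, int}

FIRST(S): from S->id R do we get {id}; from S->do D id D we get {do}; from S->epsilon we get {epsilon}. So FIRST(S) = {epsilon, do, id}.
FIRST(D): from D->id we get {id}; from D->int D do do we get {int}; from D->S id we get {do, id}; from D->epsilon we get {epsilon}. So FIRST(D) = {epsilon, do, id, int}.
FIRST(R): from R->S R S D we get {epsilon, do, id, int}; from R->S we get {epsilon, do, id}; from R->epsilon we get {epsilon}. So FIRST(R) = {epsilon, do, id, int}.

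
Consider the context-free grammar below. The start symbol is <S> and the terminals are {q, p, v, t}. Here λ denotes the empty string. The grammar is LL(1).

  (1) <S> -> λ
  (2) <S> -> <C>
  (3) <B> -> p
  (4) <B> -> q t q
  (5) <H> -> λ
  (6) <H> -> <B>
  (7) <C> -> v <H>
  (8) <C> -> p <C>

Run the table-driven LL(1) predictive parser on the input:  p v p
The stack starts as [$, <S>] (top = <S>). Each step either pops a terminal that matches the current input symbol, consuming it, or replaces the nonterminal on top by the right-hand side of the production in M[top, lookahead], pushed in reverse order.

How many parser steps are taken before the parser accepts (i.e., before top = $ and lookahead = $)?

     Stack    Input    Action
  1  $ <S>    p v p $  expand <S> -> <C>
  2  $ <C>    p v p $  expand <C> -> p <C>
  3  $ <C> p  p v p $  match p
  4  $ <C>    v p $    expand <C> -> v <H>
  5  $ <H> v  v p $    match v
  6  $ <H>    p $      expand <H> -> <B>
  7  $ <B>    p $      expand <B> -> p
  8  $ p      p $      match p
Accept reached after 8 steps.

8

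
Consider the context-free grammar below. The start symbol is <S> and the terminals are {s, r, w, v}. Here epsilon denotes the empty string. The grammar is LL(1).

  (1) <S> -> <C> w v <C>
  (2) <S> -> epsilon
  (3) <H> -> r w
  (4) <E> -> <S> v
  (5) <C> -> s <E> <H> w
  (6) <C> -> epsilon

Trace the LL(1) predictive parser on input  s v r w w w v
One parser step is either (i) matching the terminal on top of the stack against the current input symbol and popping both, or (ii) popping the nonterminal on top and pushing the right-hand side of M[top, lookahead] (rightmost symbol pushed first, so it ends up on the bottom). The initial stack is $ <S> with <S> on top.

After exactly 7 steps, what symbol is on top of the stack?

r

step 1: stack=$ <S>  input=s v r w w w v $  — expand <S> -> <C> w v <C>
step 2: stack=$ <C> v w <C>  input=s v r w w w v $  — expand <C> -> s <E> <H> w
step 3: stack=$ <C> v w w <H> <E> s  input=s v r w w w v $  — match s
step 4: stack=$ <C> v w w <H> <E>  input=v r w w w v $  — expand <E> -> <S> v
step 5: stack=$ <C> v w w <H> v <S>  input=v r w w w v $  — expand <S> -> epsilon
step 6: stack=$ <C> v w w <H> v  input=v r w w w v $  — match v
step 7: stack=$ <C> v w w <H>  input=r w w w v $  — expand <H> -> r w
Stack after step 7: $ <C> v w w w r (top = r).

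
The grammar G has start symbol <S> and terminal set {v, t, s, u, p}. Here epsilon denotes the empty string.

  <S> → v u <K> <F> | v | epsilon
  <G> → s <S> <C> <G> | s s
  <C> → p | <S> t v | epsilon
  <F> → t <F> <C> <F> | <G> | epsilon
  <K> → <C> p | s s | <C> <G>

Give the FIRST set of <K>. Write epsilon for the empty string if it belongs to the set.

FIRST(<S>): from <S>→v u <K> <F> we get {v}; from <S>→v we get {v}; from <S>→epsilon we get {epsilon}. So FIRST(<S>) = {epsilon, v}.
FIRST(<G>): from <G>→s <S> <C> <G> we get {s}; from <G>→s s we get {s}. So FIRST(<G>) = {s}.
FIRST(<C>): from <C>→p we get {p}; from <C>→<S> t v we get {t, v}; from <C>→epsilon we get {epsilon}. So FIRST(<C>) = {epsilon, p, t, v}.
FIRST(<F>): from <F>→t <F> <C> <F> we get {t}; from <F>→<G> we get {s}; from <F>→epsilon we get {epsilon}. So FIRST(<F>) = {epsilon, s, t}.
FIRST(<K>): from <K>→<C> p we get {p, t, v}; from <K>→s s we get {s}; from <K>→<C> <G> we get {p, s, t, v}. So FIRST(<K>) = {p, s, t, v}.

{p, s, t, v}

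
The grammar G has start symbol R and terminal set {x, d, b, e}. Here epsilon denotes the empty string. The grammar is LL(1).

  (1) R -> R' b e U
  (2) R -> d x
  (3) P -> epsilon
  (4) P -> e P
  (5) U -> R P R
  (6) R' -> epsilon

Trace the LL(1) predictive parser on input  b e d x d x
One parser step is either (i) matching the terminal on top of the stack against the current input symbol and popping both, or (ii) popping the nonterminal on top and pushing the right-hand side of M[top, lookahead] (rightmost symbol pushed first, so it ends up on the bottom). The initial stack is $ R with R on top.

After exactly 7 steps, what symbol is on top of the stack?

     Stack       Input          Action
  1  $ R         b e d x d x $  expand R -> R' b e U
  2  $ U e b R'  b e d x d x $  expand R' -> epsilon
  3  $ U e b     b e d x d x $  match b
  4  $ U e       e d x d x $    match e
  5  $ U         d x d x $      expand U -> R P R
  6  $ R P R     d x d x $      expand R -> d x
  7  $ R P x d   d x d x $      match d
Stack after step 7: $ R P x (top = x).

x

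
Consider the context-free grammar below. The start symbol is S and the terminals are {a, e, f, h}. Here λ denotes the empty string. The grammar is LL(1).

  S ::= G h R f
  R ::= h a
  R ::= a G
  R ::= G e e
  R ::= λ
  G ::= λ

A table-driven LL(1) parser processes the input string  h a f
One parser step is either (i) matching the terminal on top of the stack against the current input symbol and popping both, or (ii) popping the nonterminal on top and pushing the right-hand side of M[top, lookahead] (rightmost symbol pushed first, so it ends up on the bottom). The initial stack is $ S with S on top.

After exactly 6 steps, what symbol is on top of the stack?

f

     Stack      Input    Action
  1  $ S        h a f $  expand S ::= G h R f
  2  $ f R h G  h a f $  expand G ::= λ
  3  $ f R h    h a f $  match h
  4  $ f R      a f $    expand R ::= a G
  5  $ f G a    a f $    match a
  6  $ f G      f $      expand G ::= λ
Stack after step 6: $ f (top = f).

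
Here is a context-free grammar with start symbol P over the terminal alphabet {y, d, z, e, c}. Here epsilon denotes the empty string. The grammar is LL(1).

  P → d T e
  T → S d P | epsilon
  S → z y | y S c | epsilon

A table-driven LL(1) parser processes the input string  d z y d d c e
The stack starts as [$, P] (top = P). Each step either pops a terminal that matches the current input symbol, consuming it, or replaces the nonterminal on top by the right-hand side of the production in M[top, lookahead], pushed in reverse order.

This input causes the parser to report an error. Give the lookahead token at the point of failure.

c

step 1: stack=$ P  input=d z y d d c e $  — expand P → d T e
step 2: stack=$ e T d  input=d z y d d c e $  — match d
step 3: stack=$ e T  input=z y d d c e $  — expand T → S d P
step 4: stack=$ e P d S  input=z y d d c e $  — expand S → z y
step 5: stack=$ e P d y z  input=z y d d c e $  — match z
step 6: stack=$ e P d y  input=y d d c e $  — match y
step 7: stack=$ e P d  input=d d c e $  — match d
step 8: stack=$ e P  input=d c e $  — expand P → d T e
step 9: stack=$ e e T d  input=d c e $  — match d
step 10: stack=$ e e T  input=c e $  — error: M[T, c] is empty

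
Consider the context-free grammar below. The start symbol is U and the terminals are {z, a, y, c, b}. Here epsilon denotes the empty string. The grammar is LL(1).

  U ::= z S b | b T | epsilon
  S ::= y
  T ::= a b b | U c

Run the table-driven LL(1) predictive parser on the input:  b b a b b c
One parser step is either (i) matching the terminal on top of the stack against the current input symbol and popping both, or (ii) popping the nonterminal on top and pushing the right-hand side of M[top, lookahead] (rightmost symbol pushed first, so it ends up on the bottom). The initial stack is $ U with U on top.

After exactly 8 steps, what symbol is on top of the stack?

b

     Stack      Input          Action
  1  $ U        b b a b b c $  expand U ::= b T
  2  $ T b      b b a b b c $  match b
  3  $ T        b a b b c $    expand T ::= U c
  4  $ c U      b a b b c $    expand U ::= b T
  5  $ c T b    b a b b c $    match b
  6  $ c T      a b b c $      expand T ::= a b b
  7  $ c b b a  a b b c $      match a
  8  $ c b b    b b c $        match b
Stack after step 8: $ c b (top = b).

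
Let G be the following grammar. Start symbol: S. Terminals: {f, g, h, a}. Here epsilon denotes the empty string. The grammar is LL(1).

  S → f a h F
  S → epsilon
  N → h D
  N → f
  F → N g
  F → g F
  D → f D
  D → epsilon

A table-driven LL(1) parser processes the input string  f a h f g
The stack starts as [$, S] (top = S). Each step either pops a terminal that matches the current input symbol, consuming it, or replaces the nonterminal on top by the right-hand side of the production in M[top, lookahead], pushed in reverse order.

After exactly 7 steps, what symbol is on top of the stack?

g

step 1: stack=$ S  input=f a h f g $  — expand S → f a h F
step 2: stack=$ F h a f  input=f a h f g $  — match f
step 3: stack=$ F h a  input=a h f g $  — match a
step 4: stack=$ F h  input=h f g $  — match h
step 5: stack=$ F  input=f g $  — expand F → N g
step 6: stack=$ g N  input=f g $  — expand N → f
step 7: stack=$ g f  input=f g $  — match f
Stack after step 7: $ g (top = g).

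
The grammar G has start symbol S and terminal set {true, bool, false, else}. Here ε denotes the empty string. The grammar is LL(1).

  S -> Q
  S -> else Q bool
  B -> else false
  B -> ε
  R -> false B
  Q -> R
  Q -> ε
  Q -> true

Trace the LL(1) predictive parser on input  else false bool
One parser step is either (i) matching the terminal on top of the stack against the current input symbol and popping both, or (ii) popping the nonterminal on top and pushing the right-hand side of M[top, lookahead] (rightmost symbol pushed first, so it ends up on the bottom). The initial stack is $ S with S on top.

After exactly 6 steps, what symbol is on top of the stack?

     Stack           Input              Action
  1  $ S             else false bool $  expand S -> else Q bool
  2  $ bool Q else   else false bool $  match else
  3  $ bool Q        false bool $       expand Q -> R
  4  $ bool R        false bool $       expand R -> false B
  5  $ bool B false  false bool $       match false
  6  $ bool B        bool $             expand B -> ε
Stack after step 6: $ bool (top = bool).

bool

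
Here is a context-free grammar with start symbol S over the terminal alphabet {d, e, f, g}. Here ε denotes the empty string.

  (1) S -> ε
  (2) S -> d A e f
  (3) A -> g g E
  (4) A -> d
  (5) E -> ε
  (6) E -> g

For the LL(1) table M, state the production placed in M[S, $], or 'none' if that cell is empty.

FIRST(S) = {ε, d}
FIRST(A) = {d, g}
FIRST(E) = {ε, g}
FOLLOW(S) includes $ since S is the start symbol.
FOLLOW(S): S appears on no right-hand side. Thus FOLLOW(S) = {$}.
For S -> ε: FIRST(ε) = {ε}, so it goes in M[S, t] for t ∈ {}; since ε ∈ FIRST, also for every t ∈ FOLLOW(S) = {$}.
For S -> d A e f: FIRST(d A e f) = {d}, so it goes in M[S, t] for t ∈ {d}.

S -> ε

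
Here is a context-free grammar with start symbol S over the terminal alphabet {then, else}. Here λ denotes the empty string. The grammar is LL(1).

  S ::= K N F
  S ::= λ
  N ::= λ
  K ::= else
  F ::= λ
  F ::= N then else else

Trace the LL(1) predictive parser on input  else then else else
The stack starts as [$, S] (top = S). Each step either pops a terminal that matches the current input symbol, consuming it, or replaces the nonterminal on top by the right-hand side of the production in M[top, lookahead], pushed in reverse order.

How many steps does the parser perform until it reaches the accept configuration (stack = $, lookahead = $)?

9

     Stack               Input                  Action
  1  $ S                 else then else else $  expand S ::= K N F
  2  $ F N K             else then else else $  expand K ::= else
  3  $ F N else          else then else else $  match else
  4  $ F N               then else else $       expand N ::= λ
  5  $ F                 then else else $       expand F ::= N then else else
  6  $ else else then N  then else else $       expand N ::= λ
  7  $ else else then    then else else $       match then
  8  $ else else         else else $            match else
  9  $ else              else $                 match else
Accept reached after 9 steps.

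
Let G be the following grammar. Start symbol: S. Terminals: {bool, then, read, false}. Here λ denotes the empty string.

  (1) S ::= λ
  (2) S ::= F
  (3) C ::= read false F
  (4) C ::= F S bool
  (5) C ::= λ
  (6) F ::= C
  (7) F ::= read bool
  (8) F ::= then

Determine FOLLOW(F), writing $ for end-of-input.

{$, bool, read, then}

FIRST(S): from S::=λ we get {λ}; from S::=F we get {λ, bool, read, then}. So FIRST(S) = {λ, bool, read, then}.
FIRST(C): from C::=read false F we get {read}; from C::=F S bool we get {bool, read, then}; from C::=λ we get {λ}. So FIRST(C) = {λ, bool, read, then}.
FIRST(F): from F::=C we get {λ, bool, read, then}; from F::=read bool we get {read}; from F::=then we get {then}. So FIRST(F) = {λ, bool, read, then}.
FOLLOW(S) includes $ since S is the start symbol.
FOLLOW(S): in C::=F S bool, S is followed by bool with FIRST {bool}. Thus FOLLOW(S) = {$, bool}.
FOLLOW(C): in F::=C, the suffix after C is empty, so FOLLOW(C) ⊇ FOLLOW(F) = {$, bool, read, then}. Thus FOLLOW(C) = {$, bool, read, then}.
FOLLOW(F): in S::=F, the suffix after F is empty, so FOLLOW(F) ⊇ FOLLOW(S) = {$, bool}; in C::=read false F, the suffix after F is empty, so FOLLOW(F) ⊇ FOLLOW(C) = {$, bool, read, then}; in C::=F S bool, F is followed by S bool with FIRST {bool, read, then}. Thus FOLLOW(F) = {$, bool, read, then}.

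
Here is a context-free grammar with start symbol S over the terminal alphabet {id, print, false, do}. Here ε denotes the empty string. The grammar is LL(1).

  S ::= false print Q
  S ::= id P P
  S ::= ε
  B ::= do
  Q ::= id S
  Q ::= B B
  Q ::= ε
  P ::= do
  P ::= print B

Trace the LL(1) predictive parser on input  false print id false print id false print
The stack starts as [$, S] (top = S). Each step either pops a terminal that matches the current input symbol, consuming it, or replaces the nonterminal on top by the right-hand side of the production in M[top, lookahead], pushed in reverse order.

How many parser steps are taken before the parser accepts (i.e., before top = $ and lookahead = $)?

14

step 1: stack=$ S  input=false print id false print id false print $  — expand S ::= false print Q
step 2: stack=$ Q print false  input=false print id false print id false print $  — match false
step 3: stack=$ Q print  input=print id false print id false print $  — match print
step 4: stack=$ Q  input=id false print id false print $  — expand Q ::= id S
step 5: stack=$ S id  input=id false print id false print $  — match id
step 6: stack=$ S  input=false print id false print $  — expand S ::= false print Q
step 7: stack=$ Q print false  input=false print id false print $  — match false
step 8: stack=$ Q print  input=print id false print $  — match print
step 9: stack=$ Q  input=id false print $  — expand Q ::= id S
step 10: stack=$ S id  input=id false print $  — match id
step 11: stack=$ S  input=false print $  — expand S ::= false print Q
step 12: stack=$ Q print false  input=false print $  — match false
step 13: stack=$ Q print  input=print $  — match print
step 14: stack=$ Q  input=$  — expand Q ::= ε
Accept reached after 14 steps.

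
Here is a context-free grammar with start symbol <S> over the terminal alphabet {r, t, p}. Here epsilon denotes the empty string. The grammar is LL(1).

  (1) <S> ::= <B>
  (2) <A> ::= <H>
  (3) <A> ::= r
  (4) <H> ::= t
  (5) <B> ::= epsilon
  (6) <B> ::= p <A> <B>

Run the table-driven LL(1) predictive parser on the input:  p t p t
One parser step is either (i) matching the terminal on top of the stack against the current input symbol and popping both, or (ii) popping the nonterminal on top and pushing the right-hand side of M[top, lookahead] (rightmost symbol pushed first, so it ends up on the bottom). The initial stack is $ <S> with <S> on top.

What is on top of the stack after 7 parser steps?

p

     Stack        Input      Action
  1  $ <S>        p t p t $  expand <S> ::= <B>
  2  $ <B>        p t p t $  expand <B> ::= p <A> <B>
  3  $ <B> <A> p  p t p t $  match p
  4  $ <B> <A>    t p t $    expand <A> ::= <H>
  5  $ <B> <H>    t p t $    expand <H> ::= t
  6  $ <B> t      t p t $    match t
  7  $ <B>        p t $      expand <B> ::= p <A> <B>
Stack after step 7: $ <B> <A> p (top = p).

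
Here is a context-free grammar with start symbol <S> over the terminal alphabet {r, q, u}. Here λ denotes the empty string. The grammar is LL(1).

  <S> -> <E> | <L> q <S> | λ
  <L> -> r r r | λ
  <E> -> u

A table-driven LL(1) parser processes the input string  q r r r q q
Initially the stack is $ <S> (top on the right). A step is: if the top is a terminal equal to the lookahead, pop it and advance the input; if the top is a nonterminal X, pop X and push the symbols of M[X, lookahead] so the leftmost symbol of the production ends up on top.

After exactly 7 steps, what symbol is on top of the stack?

r

     Stack          Input          Action
  1  $ <S>          q r r r q q $  expand <S> -> <L> q <S>
  2  $ <S> q <L>    q r r r q q $  expand <L> -> λ
  3  $ <S> q        q r r r q q $  match q
  4  $ <S>          r r r q q $    expand <S> -> <L> q <S>
  5  $ <S> q <L>    r r r q q $    expand <L> -> r r r
  6  $ <S> q r r r  r r r q q $    match r
  7  $ <S> q r r    r r q q $      match r
Stack after step 7: $ <S> q r (top = r).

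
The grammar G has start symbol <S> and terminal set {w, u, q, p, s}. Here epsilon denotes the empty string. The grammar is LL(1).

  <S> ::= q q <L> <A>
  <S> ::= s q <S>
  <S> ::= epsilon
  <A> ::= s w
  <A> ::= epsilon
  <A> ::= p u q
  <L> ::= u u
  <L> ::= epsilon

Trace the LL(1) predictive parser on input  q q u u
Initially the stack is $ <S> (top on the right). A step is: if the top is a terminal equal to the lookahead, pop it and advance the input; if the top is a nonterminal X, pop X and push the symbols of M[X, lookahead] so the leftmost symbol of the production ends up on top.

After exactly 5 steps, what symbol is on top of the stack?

     Stack          Input      Action
  1  $ <S>          q q u u $  expand <S> ::= q q <L> <A>
  2  $ <A> <L> q q  q q u u $  match q
  3  $ <A> <L> q    q u u $    match q
  4  $ <A> <L>      u u $      expand <L> ::= u u
  5  $ <A> u u      u u $      match u
Stack after step 5: $ <A> u (top = u).

u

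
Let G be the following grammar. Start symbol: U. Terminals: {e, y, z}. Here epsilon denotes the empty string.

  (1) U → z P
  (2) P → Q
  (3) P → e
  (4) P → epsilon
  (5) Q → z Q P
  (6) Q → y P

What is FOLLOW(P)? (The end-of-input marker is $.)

FIRST(U): from U→z P we get {z}. So FIRST(U) = {z}.
FIRST(Q): from Q→z Q P we get {z}; from Q→y P we get {y}. So FIRST(Q) = {y, z}.
FIRST(P): from P→Q we get {y, z}; from P→e we get {e}; from P→epsilon we get {epsilon}. So FIRST(P) = {epsilon, e, y, z}.
FOLLOW(U) includes $ since U is the start symbol.
FOLLOW(U): U appears on no right-hand side. Thus FOLLOW(U) = {$}.
FOLLOW(P): in U→z P, the suffix after P is empty, so FOLLOW(P) ⊇ FOLLOW(U) = {$}; in Q→z Q P, the suffix after P is empty, so FOLLOW(P) ⊇ FOLLOW(Q) = {$, e, y, z}; in Q→y P, the suffix after P is empty, so FOLLOW(P) ⊇ FOLLOW(Q) = {$, e, y, z}. Thus FOLLOW(P) = {$, e, y, z}.
FOLLOW(Q): in P→Q, the suffix after Q is empty, so FOLLOW(Q) ⊇ FOLLOW(P) = {$, e, y, z}; in Q→z Q P, Q is followed by P with FIRST {epsilon, e, y, z}; in Q→z Q P, the suffix after Q is nullable (adds nothing new). Thus FOLLOW(Q) = {$, e, y, z}.

{$, e, y, z}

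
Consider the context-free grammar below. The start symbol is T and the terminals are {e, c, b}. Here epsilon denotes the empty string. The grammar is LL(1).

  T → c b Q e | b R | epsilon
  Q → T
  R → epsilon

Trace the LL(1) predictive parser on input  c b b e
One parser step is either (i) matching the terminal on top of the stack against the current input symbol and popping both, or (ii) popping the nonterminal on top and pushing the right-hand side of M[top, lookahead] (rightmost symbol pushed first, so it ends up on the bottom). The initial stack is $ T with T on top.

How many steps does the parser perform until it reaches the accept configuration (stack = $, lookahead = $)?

     Stack      Input      Action
  1  $ T        c b b e $  expand T → c b Q e
  2  $ e Q b c  c b b e $  match c
  3  $ e Q b    b b e $    match b
  4  $ e Q      b e $      expand Q → T
  5  $ e T      b e $      expand T → b R
  6  $ e R b    b e $      match b
  7  $ e R      e $        expand R → epsilon
  8  $ e        e $        match e
Accept reached after 8 steps.

8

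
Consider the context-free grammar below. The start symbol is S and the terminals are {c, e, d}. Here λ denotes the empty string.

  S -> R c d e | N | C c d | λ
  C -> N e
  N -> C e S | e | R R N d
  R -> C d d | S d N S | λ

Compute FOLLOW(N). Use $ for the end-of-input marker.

FIRST(S) = {λ, c, d, e}  (via R c d e, N, C c d)
FIRST(C) = {c, d, e}  (via N e)
FIRST(R) = {λ, c, d, e}  (via C d d, S d N S)
FIRST(N) = {c, d, e}  (via C e S, R R N d)
FOLLOW(S) includes $ since S is the start symbol.
FOLLOW(C): in S->C c d, C is followed by c d with FIRST {c}; in N->C e S, C is followed by e S with FIRST {e}; in R->C d d, C is followed by d d with FIRST {d}. Thus FOLLOW(C) = {c, d, e}.
FOLLOW(R): in S->R c d e, R is followed by c d e with FIRST {c}; in N->R R N d (occurrence 1), R is followed by R N d with FIRST {c, d, e}; in N->R R N d (occurrence 2), R is followed by N d with FIRST {c, d, e}. Thus FOLLOW(R) = {c, d, e}.
FOLLOW(S): in N->C e S, the suffix after S is empty, so FOLLOW(S) ⊇ FOLLOW(N) = {$, c, d, e}; in R->S d N S (occurrence 1), S is followed by d N S with FIRST {d}; in R->S d N S (occurrence 2), the suffix after S is empty, so FOLLOW(S) ⊇ FOLLOW(R) = {c, d, e}. Thus FOLLOW(S) = {$, c, d, e}.
FOLLOW(N): in S->N, the suffix after N is empty, so FOLLOW(N) ⊇ FOLLOW(S) = {$, c, d, e}; in C->N e, N is followed by e with FIRST {e}; in N->R R N d, N is followed by d with FIRST {d}; in R->S d N S, N is followed by S with FIRST {λ, c, d, e}; in R->S d N S, the suffix after N is nullable, so FOLLOW(N) ⊇ FOLLOW(R) = {c, d, e}. Thus FOLLOW(N) = {$, c, d, e}.

{$, c, d, e}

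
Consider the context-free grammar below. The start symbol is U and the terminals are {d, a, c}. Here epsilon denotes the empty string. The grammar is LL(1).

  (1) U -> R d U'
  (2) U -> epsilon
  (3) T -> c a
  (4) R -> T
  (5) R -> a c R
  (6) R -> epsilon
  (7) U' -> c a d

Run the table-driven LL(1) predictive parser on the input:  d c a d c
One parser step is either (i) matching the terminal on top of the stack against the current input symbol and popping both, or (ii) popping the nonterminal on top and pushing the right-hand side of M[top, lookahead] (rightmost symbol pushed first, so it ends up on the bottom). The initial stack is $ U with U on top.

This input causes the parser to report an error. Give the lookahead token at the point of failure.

step 1: stack=$ U  input=d c a d c $  — expand U -> R d U'
step 2: stack=$ U' d R  input=d c a d c $  — expand R -> epsilon
step 3: stack=$ U' d  input=d c a d c $  — match d
step 4: stack=$ U'  input=c a d c $  — expand U' -> c a d
step 5: stack=$ d a c  input=c a d c $  — match c
step 6: stack=$ d a  input=a d c $  — match a
step 7: stack=$ d  input=d c $  — match d
step 8: stack=$  input=c $  — error: stack empty but input remains

c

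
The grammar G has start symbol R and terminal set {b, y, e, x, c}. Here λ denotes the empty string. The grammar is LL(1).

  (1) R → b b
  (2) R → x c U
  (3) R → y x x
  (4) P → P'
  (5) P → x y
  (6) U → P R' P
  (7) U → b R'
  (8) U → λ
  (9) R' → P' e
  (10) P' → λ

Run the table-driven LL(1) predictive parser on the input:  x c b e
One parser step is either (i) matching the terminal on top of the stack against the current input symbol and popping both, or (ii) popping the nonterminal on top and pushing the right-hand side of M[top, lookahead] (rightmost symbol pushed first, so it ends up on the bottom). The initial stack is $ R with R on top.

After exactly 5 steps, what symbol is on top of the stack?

     Stack    Input      Action
  1  $ R      x c b e $  expand R → x c U
  2  $ U c x  x c b e $  match x
  3  $ U c    c b e $    match c
  4  $ U      b e $      expand U → b R'
  5  $ R' b   b e $      match b
Stack after step 5: $ R' (top = R').

R'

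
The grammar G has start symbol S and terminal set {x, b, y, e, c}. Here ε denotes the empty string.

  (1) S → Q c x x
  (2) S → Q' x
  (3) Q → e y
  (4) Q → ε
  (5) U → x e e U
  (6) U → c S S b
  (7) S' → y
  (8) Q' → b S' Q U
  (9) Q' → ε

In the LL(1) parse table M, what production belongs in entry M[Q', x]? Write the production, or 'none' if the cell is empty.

FIRST(Q) = {ε, e}
FIRST(U) = {c, x}
FIRST(S') = {y}
FIRST(Q') = {ε, b}
FIRST(S) = {b, c, e, x}  (via Q c x x, Q' x)
FOLLOW(S) includes $ since S is the start symbol.
FOLLOW(Q'): in S→Q' x, Q' is followed by x with FIRST {x}. Thus FOLLOW(Q') = {x}.
For Q' → b S' Q U: FIRST(b S' Q U) = {b}, so it goes in M[Q', t] for t ∈ {b}.
For Q' → ε: FIRST(ε) = {ε}, so it goes in M[Q', t] for t ∈ {}; since ε ∈ FIRST, also for every t ∈ FOLLOW(Q') = {x}.

Q' → ε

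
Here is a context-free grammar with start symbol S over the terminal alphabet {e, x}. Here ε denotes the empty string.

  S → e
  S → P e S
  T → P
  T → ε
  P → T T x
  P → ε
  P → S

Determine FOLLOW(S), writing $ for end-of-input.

{$, e, x}

FIRST(S) = {e, x}  (via P e S)
FIRST(T) = {ε, e, x}  (via P)
FIRST(P) = {ε, e, x}  (via T T x, S)
FOLLOW(S) includes $ since S is the start symbol.
FOLLOW(T): in P→T T x (occurrence 1), T is followed by T x with FIRST {e, x}; in P→T T x (occurrence 2), T is followed by x with FIRST {x}. Thus FOLLOW(T) = {e, x}.
FOLLOW(P): in S→P e S, P is followed by e S with FIRST {e}; in T→P, the suffix after P is empty, so FOLLOW(P) ⊇ FOLLOW(T) = {e, x}. Thus FOLLOW(P) = {e, x}.
FOLLOW(S): in S→P e S, the suffix after S is empty (adds nothing new); in P→S, the suffix after S is empty, so FOLLOW(S) ⊇ FOLLOW(P) = {e, x}. Thus FOLLOW(S) = {$, e, x}.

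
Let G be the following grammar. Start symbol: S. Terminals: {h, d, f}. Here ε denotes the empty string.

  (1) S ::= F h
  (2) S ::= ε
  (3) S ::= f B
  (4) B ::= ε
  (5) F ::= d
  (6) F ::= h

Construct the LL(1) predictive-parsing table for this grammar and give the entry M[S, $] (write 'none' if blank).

FIRST(B) = {ε}
FIRST(F) = {d, h}
FIRST(S) = {ε, d, f, h}  (via F h)
FOLLOW(S) includes $ since S is the start symbol.
FOLLOW(S): S appears on no right-hand side. Thus FOLLOW(S) = {$}.
For S ::= F h: FIRST(F h) = {d, h}, so it goes in M[S, t] for t ∈ {d, h}.
For S ::= ε: FIRST(ε) = {ε}, so it goes in M[S, t] for t ∈ {}; since ε ∈ FIRST, also for every t ∈ FOLLOW(S) = {$}.
For S ::= f B: FIRST(f B) = {f}, so it goes in M[S, t] for t ∈ {f}.

S ::= ε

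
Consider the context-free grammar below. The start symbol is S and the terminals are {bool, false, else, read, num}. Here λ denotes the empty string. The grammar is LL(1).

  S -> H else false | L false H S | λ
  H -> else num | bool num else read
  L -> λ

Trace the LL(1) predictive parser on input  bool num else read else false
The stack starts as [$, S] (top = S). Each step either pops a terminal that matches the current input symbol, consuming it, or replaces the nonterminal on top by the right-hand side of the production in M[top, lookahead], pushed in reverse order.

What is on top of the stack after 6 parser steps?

else

     Stack                            Input                            Action
  1  $ S                              bool num else read else false $  expand S -> H else false
  2  $ false else H                   bool num else read else false $  expand H -> bool num else read
  3  $ false else read else num bool  bool num else read else false $  match bool
  4  $ false else read else num       num else read else false $       match num
  5  $ false else read else           else read else false $           match else
  6  $ false else read                read else false $                match read
Stack after step 6: $ false else (top = else).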